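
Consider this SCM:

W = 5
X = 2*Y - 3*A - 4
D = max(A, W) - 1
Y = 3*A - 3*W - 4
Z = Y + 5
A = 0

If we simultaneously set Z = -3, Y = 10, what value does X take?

16

Setting Z = -3, Y = 10 by intervention discards those variables' equations.
X = 2*Y - 3*A - 4  [with Y=10, A=0]  = 16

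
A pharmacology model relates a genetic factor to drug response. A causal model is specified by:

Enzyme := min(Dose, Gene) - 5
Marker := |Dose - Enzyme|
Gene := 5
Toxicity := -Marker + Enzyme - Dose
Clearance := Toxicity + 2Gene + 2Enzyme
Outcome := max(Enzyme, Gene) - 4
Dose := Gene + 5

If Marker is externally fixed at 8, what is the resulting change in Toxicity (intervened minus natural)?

Intervening sets Marker = 8 and removes its equation (Marker := |Dose - Enzyme|).
Dose = Gene + 5  [with Gene=5]  = 10
Enzyme = min(Dose, Gene) - 5  [with Dose=10, Gene=5]  = 0
Toxicity = -Marker + Enzyme - Dose  [with Marker=8, Enzyme=0, Dose=10]  = -18
Without intervention: Dose = Gene + 5  [with Gene=5]  = 10; Enzyme = min(Dose, Gene) - 5  [with Dose=10, Gene=5]  = 0; Marker = |Dose - Enzyme|  [with Dose=10, Enzyme=0]  = 10; Toxicity = -Marker + Enzyme - Dose  [with Marker=10, Enzyme=0, Dose=10]  = -20.
Change = -18 − (-20) = 2.

2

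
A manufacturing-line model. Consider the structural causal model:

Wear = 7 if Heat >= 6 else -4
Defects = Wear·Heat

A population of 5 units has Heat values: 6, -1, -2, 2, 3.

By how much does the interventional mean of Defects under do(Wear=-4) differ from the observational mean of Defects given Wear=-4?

-4.4

The intervention sets Wear=-4 in all 5 units regardless of Heat. Recomputing Defects per unit gives -24, 4, 8, -8, -12; average -6.4.
E[Defects|Wear=-4] averages over only the 4 units with Wear=-4 (Heat = -1, -2, 2, 3): Defects = 4, 8, -8, -12, mean -2.
Difference = -6.4 − (-2) = -4.4.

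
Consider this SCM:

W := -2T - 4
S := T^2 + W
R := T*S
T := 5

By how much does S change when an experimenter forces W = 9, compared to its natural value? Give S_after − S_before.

The intervention breaks the incoming arrows to W: W := -2T - 4 no longer applies, and W = 9.
S = T^2 + W  [with T=5, W=9]  = 34
Without intervention: W = -2T - 4  [with T=5]  = -14; S = T^2 + W  [with T=5, W=-14]  = 11.
Change = 34 − 11 = 23.

23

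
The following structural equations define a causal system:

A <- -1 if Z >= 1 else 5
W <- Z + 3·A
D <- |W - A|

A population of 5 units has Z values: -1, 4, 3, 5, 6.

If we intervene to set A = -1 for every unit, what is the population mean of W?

Under do(A=-1), A's equation is replaced by A=-1 for every unit. Per-unit W: -4, 1, 0, 2, 3. Mean = 0.4.

0.4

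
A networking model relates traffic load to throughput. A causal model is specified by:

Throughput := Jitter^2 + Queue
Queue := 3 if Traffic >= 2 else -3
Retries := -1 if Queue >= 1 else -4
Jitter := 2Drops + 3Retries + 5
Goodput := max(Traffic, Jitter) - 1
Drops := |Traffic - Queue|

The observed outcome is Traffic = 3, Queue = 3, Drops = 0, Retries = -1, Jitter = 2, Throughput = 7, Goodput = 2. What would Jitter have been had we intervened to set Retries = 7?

26

Intervening sets Retries = 7 and removes its equation (Retries := -1 if Queue >= 1 else -4).
Queue = 3 if Traffic >= 2 else -3  [with Traffic=3]  = 3
Drops = |Traffic - Queue|  [with Traffic=3, Queue=3]  = 0
Jitter = 2Drops + 3Retries + 5  [with Drops=0, Retries=7]  = 26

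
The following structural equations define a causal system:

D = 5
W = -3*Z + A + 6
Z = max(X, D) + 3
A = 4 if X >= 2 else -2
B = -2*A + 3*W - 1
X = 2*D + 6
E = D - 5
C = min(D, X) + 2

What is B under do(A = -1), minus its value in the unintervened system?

do(A=-1) replaces the equation A = 4 if X >= 2 else -2 with the constant A = -1.
X = 2*D + 6  [with D=5]  = 16
Z = max(X, D) + 3  [with X=16, D=5]  = 19
W = -3*Z + A + 6  [with Z=19, A=-1]  = -52
B = -2*A + 3*W - 1  [with A=-1, W=-52]  = -155
Without intervention: X = 2*D + 6  [with D=5]  = 16; A = 4 if X >= 2 else -2  [with X=16]  = 4; Z = max(X, D) + 3  [with X=16, D=5]  = 19; W = -3*Z + A + 6  [with Z=19, A=4]  = -47; B = -2*A + 3*W - 1  [with A=4, W=-47]  = -150.
Change = -155 − (-150) = -5.

-5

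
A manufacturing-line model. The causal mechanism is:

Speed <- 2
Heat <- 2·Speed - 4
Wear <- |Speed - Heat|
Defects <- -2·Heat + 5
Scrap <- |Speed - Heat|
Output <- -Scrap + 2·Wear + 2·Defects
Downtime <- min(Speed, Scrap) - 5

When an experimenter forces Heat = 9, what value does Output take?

-19

Under do(Heat=9), the mechanism Heat <- 2·Speed - 4 is discarded; Heat is fixed at 9.
Wear = |Speed - Heat|  [with Speed=2, Heat=9]  = 7
Defects = -2·Heat + 5  [with Heat=9]  = -13
Scrap = |Speed - Heat|  [with Speed=2, Heat=9]  = 7
Output = -Scrap + 2·Wear + 2·Defects  [with Scrap=7, Wear=7, Defects=-13]  = -19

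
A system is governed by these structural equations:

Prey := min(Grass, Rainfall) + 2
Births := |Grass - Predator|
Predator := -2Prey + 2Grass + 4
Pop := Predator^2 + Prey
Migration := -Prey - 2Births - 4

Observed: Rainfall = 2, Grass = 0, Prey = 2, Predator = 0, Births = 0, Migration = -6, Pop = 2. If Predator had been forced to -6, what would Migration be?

-18

Under do(Predator=-6), the mechanism Predator := -2Prey + 2Grass + 4 is discarded; Predator is fixed at -6.
Prey = min(Grass, Rainfall) + 2  [with Grass=0, Rainfall=2]  = 2
Births = |Grass - Predator|  [with Grass=0, Predator=-6]  = 6
Migration = -Prey - 2Births - 4  [with Prey=2, Births=6]  = -18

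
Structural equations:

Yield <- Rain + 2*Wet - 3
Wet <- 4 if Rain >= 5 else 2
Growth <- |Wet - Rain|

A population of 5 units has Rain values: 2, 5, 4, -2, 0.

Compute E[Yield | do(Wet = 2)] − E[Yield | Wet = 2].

0.8

do(Wet=2) breaks Wet's dependence on Rain. With Wet=2 fixed, Yield across the units is 3, 6, 5, -1, 1, mean 2.8.
Conditioning on Wet=2 selects the 4 unit(s) with Rain ∈ {2, 4, -2, 0}. Their Yield values: 3, 5, -1, 1. Mean = 2.
Difference = 2.8 − 2 = 0.8.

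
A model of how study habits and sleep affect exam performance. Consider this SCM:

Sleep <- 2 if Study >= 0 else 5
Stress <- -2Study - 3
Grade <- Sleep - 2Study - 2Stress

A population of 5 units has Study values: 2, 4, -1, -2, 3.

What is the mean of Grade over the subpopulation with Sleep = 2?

Observing Sleep=2 restricts to units where Sleep's equation naturally yields 2: Study ∈ {2, 4, 3}. In that subpopulation Grade = 12, 16, 14, mean 14.

14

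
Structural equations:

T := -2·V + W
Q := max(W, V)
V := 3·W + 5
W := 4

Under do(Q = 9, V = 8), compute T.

Setting Q = 9, V = 8 by intervention discards those variables' equations.
T = -2·V + W  [with V=8, W=4]  = -12

-12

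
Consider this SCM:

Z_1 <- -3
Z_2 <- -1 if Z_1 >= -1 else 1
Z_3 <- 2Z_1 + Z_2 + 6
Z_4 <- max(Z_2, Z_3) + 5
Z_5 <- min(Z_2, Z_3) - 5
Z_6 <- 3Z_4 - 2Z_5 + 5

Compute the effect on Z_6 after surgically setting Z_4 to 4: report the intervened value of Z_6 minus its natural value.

-6

Under do(Z_4=4), the mechanism Z_4 <- max(Z_2, Z_3) + 5 is discarded; Z_4 is fixed at 4.
Z_2 = -1 if Z_1 >= -1 else 1  [with Z_1=-3]  = 1
Z_3 = 2Z_1 + Z_2 + 6  [with Z_1=-3, Z_2=1]  = 1
Z_5 = min(Z_2, Z_3) - 5  [with Z_2=1, Z_3=1]  = -4
Z_6 = 3Z_4 - 2Z_5 + 5  [with Z_4=4, Z_5=-4]  = 25
Without intervention: Z_2 = -1 if Z_1 >= -1 else 1  [with Z_1=-3]  = 1; Z_3 = 2Z_1 + Z_2 + 6  [with Z_1=-3, Z_2=1]  = 1; Z_4 = max(Z_2, Z_3) + 5  [with Z_2=1, Z_3=1]  = 6; Z_5 = min(Z_2, Z_3) - 5  [with Z_2=1, Z_3=1]  = -4; Z_6 = 3Z_4 - 2Z_5 + 5  [with Z_4=6, Z_5=-4]  = 31.
Change = 25 − 31 = -6.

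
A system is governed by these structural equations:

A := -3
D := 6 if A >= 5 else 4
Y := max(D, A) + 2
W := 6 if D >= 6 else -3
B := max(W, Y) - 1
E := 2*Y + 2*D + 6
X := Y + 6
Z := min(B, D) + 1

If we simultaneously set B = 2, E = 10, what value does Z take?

3

Setting B = 2, E = 10 by intervention discards those variables' equations.
D = 6 if A >= 5 else 4  [with A=-3]  = 4
Z = min(B, D) + 1  [with B=2, D=4]  = 3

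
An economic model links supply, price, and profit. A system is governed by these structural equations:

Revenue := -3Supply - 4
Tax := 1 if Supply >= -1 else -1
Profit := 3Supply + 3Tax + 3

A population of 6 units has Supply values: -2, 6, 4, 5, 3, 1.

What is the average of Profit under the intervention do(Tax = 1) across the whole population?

14.5

Every unit gets Tax=1 under the intervention. Profit values become 0, 24, 18, 21, 15, 9; E[Profit|do(Tax=1)] = 14.5.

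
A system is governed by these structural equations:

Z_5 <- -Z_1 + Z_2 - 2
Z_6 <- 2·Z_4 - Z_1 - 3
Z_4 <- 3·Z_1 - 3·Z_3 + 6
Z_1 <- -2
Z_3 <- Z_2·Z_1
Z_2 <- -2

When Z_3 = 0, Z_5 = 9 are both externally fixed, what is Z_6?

Setting Z_3 = 0, Z_5 = 9 by intervention discards those variables' equations.
Z_4 = 3·Z_1 - 3·Z_3 + 6  [with Z_1=-2, Z_3=0]  = 0
Z_6 = 2·Z_4 - Z_1 - 3  [with Z_4=0, Z_1=-2]  = -1

-1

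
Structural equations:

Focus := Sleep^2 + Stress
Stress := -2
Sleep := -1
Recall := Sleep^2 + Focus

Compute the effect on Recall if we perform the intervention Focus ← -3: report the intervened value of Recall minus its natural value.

The intervention breaks the incoming arrows to Focus: Focus := Sleep^2 + Stress no longer applies, and Focus = -3.
Recall = Sleep^2 + Focus  [with Sleep=-1, Focus=-3]  = -2
Without intervention: Focus = Sleep^2 + Stress  [with Sleep=-1, Stress=-2]  = -1; Recall = Sleep^2 + Focus  [with Sleep=-1, Focus=-1]  = 0.
Change = -2 − 0 = -2.

-2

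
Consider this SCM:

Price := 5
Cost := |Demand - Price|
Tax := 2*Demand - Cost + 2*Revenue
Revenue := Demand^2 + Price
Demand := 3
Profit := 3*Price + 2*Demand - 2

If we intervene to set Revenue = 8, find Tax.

20

Intervening sets Revenue = 8 and removes its equation (Revenue := Demand^2 + Price).
Cost = |Demand - Price|  [with Demand=3, Price=5]  = 2
Tax = 2*Demand - Cost + 2*Revenue  [with Demand=3, Cost=2, Revenue=8]  = 20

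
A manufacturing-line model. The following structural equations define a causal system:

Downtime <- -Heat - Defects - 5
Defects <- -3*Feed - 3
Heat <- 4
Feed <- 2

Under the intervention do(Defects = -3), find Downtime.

The intervention breaks the incoming arrows to Defects: Defects <- -3*Feed - 3 no longer applies, and Defects = -3.
Downtime = -Heat - Defects - 5  [with Heat=4, Defects=-3]  = -6

-6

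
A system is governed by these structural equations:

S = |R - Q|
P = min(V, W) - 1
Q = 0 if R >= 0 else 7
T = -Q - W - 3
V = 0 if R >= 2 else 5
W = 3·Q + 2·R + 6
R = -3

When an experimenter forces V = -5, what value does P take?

The intervention breaks the incoming arrows to V: V = 0 if R >= 2 else 5 no longer applies, and V = -5.
Q = 0 if R >= 0 else 7  [with R=-3]  = 7
W = 3·Q + 2·R + 6  [with Q=7, R=-3]  = 21
P = min(V, W) - 1  [with V=-5, W=21]  = -6

-6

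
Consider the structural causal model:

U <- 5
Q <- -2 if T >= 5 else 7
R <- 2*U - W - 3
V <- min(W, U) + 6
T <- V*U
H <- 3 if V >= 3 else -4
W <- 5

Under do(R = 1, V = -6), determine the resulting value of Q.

The joint intervention fixes R = 1, V = -6, removing each variable's own equation.
T = V*U  [with V=-6, U=5]  = -30
Q = -2 if T >= 5 else 7  [with T=-30]  = 7

7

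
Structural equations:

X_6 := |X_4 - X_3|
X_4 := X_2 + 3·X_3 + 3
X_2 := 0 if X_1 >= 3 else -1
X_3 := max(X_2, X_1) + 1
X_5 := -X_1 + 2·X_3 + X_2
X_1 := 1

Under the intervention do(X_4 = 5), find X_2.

-1

The intervention breaks the incoming arrows to X_4: X_4 := X_2 + 3·X_3 + 3 no longer applies, and X_4 = 5.
Since X_2 is not a descendant of the intervened variable, it is unaffected.
X_2 = 0 if X_1 >= 3 else -1  [with X_1=1]  = -1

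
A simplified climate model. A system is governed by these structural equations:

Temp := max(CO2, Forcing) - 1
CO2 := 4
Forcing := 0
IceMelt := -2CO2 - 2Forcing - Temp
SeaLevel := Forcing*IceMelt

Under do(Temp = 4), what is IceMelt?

-12

The intervention breaks the incoming arrows to Temp: Temp := max(CO2, Forcing) - 1 no longer applies, and Temp = 4.
IceMelt = -2CO2 - 2Forcing - Temp  [with CO2=4, Forcing=0, Temp=4]  = -12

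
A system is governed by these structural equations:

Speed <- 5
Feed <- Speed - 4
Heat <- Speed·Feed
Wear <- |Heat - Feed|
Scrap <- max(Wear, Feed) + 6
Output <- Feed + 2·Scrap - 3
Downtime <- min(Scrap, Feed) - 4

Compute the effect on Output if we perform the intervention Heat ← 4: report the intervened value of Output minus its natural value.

The intervention breaks the incoming arrows to Heat: Heat <- Speed·Feed no longer applies, and Heat = 4.
Feed = Speed - 4  [with Speed=5]  = 1
Wear = |Heat - Feed|  [with Heat=4, Feed=1]  = 3
Scrap = max(Wear, Feed) + 6  [with Wear=3, Feed=1]  = 9
Output = Feed + 2·Scrap - 3  [with Feed=1, Scrap=9]  = 16
Without intervention: Feed = Speed - 4  [with Speed=5]  = 1; Heat = Speed·Feed  [with Speed=5, Feed=1]  = 5; Wear = |Heat - Feed|  [with Heat=5, Feed=1]  = 4; Scrap = max(Wear, Feed) + 6  [with Wear=4, Feed=1]  = 10; Output = Feed + 2·Scrap - 3  [with Feed=1, Scrap=10]  = 18.
Change = 16 − 18 = -2.

-2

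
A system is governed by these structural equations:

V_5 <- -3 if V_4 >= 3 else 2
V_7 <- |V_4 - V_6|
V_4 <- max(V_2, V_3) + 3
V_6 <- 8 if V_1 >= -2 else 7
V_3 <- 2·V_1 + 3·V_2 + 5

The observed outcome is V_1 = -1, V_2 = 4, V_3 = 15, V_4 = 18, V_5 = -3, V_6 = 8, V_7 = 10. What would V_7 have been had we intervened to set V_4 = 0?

8

The intervention breaks the incoming arrows to V_4: V_4 <- max(V_2, V_3) + 3 no longer applies, and V_4 = 0.
V_6 = 8 if V_1 >= -2 else 7  [with V_1=-1]  = 8
V_7 = |V_4 - V_6|  [with V_4=0, V_6=8]  = 8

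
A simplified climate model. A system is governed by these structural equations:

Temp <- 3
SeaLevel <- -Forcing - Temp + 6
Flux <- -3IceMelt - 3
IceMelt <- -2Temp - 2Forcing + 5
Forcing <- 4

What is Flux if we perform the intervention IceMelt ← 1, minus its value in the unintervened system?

-30

do(IceMelt=1) replaces the equation IceMelt <- -2Temp - 2Forcing + 5 with the constant IceMelt = 1.
Flux = -3IceMelt - 3  [with IceMelt=1]  = -6
Without intervention: IceMelt = -2Temp - 2Forcing + 5  [with Temp=3, Forcing=4]  = -9; Flux = -3IceMelt - 3  [with IceMelt=-9]  = 24.
Change = -6 − 24 = -30.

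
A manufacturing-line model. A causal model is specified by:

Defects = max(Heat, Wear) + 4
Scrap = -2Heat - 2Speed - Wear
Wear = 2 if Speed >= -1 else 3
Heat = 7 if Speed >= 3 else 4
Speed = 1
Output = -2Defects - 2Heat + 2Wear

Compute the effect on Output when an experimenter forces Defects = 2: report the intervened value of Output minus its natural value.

Under do(Defects=2), the mechanism Defects = max(Heat, Wear) + 4 is discarded; Defects is fixed at 2.
Heat = 7 if Speed >= 3 else 4  [with Speed=1]  = 4
Wear = 2 if Speed >= -1 else 3  [with Speed=1]  = 2
Output = -2Defects - 2Heat + 2Wear  [with Defects=2, Heat=4, Wear=2]  = -8
Without intervention: Heat = 7 if Speed >= 3 else 4  [with Speed=1]  = 4; Wear = 2 if Speed >= -1 else 3  [with Speed=1]  = 2; Defects = max(Heat, Wear) + 4  [with Heat=4, Wear=2]  = 8; Output = -2Defects - 2Heat + 2Wear  [with Defects=8, Heat=4, Wear=2]  = -20.
Change = -8 − (-20) = 12.

12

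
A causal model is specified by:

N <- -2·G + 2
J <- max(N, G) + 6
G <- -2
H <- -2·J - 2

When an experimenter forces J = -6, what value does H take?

10

The intervention breaks the incoming arrows to J: J <- max(N, G) + 6 no longer applies, and J = -6.
H = -2·J - 2  [with J=-6]  = 10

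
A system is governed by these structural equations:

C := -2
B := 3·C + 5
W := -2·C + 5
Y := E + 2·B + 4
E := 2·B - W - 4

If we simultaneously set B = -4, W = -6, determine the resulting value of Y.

Under do(B = -4, W = -6), each intervened variable's structural equation is replaced by its fixed value.
E = 2·B - W - 4  [with B=-4, W=-6]  = -6
Y = E + 2·B + 4  [with E=-6, B=-4]  = -10

-10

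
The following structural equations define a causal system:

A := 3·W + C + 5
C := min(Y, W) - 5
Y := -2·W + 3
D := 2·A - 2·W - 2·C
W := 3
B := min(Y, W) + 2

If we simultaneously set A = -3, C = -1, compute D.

The joint intervention fixes A = -3, C = -1, removing each variable's own equation.
D = 2·A - 2·W - 2·C  [with A=-3, W=3, C=-1]  = -10

-10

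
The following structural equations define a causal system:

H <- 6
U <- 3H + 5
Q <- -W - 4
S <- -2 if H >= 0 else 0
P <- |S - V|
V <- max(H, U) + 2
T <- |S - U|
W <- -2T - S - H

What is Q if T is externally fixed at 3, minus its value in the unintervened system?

The intervention breaks the incoming arrows to T: T <- |S - U| no longer applies, and T = 3.
S = -2 if H >= 0 else 0  [with H=6]  = -2
W = -2T - S - H  [with T=3, S=-2, H=6]  = -10
Q = -W - 4  [with W=-10]  = 6
Without intervention: U = 3H + 5  [with H=6]  = 23; S = -2 if H >= 0 else 0  [with H=6]  = -2; T = |S - U|  [with S=-2, U=23]  = 25; W = -2T - S - H  [with T=25, S=-2, H=6]  = -54; Q = -W - 4  [with W=-54]  = 50.
Change = 6 − 50 = -44.

-44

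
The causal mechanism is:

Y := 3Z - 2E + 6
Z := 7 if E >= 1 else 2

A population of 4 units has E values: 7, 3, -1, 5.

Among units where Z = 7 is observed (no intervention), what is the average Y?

17

Conditioning on Z=7 selects the 3 unit(s) with E ∈ {7, 3, 5}. Their Y values: 13, 21, 17. Mean = 17.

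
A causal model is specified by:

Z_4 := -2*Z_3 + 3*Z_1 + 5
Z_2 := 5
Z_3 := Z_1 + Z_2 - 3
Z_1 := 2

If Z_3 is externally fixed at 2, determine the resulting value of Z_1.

Under do(Z_3=2), the mechanism Z_3 := Z_1 + Z_2 - 3 is discarded; Z_3 is fixed at 2.
Z_1 is not downstream of the intervention, so its value is determined by the original equations.

2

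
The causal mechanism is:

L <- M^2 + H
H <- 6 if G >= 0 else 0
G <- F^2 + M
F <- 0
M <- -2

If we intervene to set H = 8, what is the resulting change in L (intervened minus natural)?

8

Intervening sets H = 8 and removes its equation (H <- 6 if G >= 0 else 0).
L = M^2 + H  [with M=-2, H=8]  = 12
Without intervention: G = F^2 + M  [with F=0, M=-2]  = -2; H = 6 if G >= 0 else 0  [with G=-2]  = 0; L = M^2 + H  [with M=-2, H=0]  = 4.
Change = 12 − 4 = 8.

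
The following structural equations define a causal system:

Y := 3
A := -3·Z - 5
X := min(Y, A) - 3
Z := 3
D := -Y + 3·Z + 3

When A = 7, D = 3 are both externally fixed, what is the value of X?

The joint intervention fixes A = 7, D = 3, removing each variable's own equation.
X = min(Y, A) - 3  [with Y=3, A=7]  = 0

0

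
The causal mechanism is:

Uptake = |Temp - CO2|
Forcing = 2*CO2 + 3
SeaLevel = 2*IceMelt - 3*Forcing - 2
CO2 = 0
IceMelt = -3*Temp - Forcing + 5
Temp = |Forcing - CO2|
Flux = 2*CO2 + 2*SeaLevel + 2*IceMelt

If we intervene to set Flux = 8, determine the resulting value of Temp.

do(Flux=8) replaces the equation Flux = 2*CO2 + 2*SeaLevel + 2*IceMelt with the constant Flux = 8.
Temp is not downstream of the intervention, so its value is determined by the original equations.
Forcing = 2*CO2 + 3  [with CO2=0]  = 3
Temp = |Forcing - CO2|  [with Forcing=3, CO2=0]  = 3

3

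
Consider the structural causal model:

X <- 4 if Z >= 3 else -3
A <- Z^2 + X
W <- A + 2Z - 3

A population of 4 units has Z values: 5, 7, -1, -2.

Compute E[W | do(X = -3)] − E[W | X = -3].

Under do(X=-3), X's equation is replaced by X=-3 for every unit. Per-unit W: 29, 57, -7, -6. Mean = 18.25.
Conditioning on X=-3 selects the 2 unit(s) with Z ∈ {-1, -2}. Their W values: -7, -6. Mean = -6.5.
Difference = 18.25 − (-6.5) = 24.75.

24.75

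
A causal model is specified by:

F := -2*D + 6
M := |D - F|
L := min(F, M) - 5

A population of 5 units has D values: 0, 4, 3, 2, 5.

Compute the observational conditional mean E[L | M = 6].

Observing M=6 restricts to units where M's equation naturally yields 6: D ∈ {0, 4}. In that subpopulation L = 1, -7, mean -3.

-3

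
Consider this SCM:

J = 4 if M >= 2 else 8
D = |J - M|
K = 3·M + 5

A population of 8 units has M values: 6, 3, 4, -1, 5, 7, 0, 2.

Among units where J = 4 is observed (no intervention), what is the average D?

1.5

Observing J=4 restricts to units where J's equation naturally yields 4: M ∈ {6, 3, 4, 5, 7, 2}. In that subpopulation D = 2, 1, 0, 1, 3, 2, mean 1.5.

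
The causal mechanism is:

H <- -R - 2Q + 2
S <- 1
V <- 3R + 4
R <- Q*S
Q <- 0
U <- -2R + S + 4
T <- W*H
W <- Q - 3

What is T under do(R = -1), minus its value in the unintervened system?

-3

The intervention breaks the incoming arrows to R: R <- Q*S no longer applies, and R = -1.
H = -R - 2Q + 2  [with R=-1, Q=0]  = 3
W = Q - 3  [with Q=0]  = -3
T = W*H  [with W=-3, H=3]  = -9
Without intervention: R = Q*S  [with Q=0, S=1]  = 0; H = -R - 2Q + 2  [with R=0, Q=0]  = 2; W = Q - 3  [with Q=0]  = -3; T = W*H  [with W=-3, H=2]  = -6.
Change = -9 − (-6) = -3.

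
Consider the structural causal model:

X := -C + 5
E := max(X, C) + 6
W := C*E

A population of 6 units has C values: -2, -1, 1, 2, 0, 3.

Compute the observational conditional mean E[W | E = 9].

Conditioning on E=9 selects the 2 unit(s) with C ∈ {2, 3}. Their W values: 18, 27. Mean = 22.5.

22.5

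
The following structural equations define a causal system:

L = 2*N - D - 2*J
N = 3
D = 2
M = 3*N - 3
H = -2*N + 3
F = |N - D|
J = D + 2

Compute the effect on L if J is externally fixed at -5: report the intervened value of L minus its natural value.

Under do(J=-5), the mechanism J = D + 2 is discarded; J is fixed at -5.
L = 2*N - D - 2*J  [with N=3, D=2, J=-5]  = 14
Without intervention: J = D + 2  [with D=2]  = 4; L = 2*N - D - 2*J  [with N=3, D=2, J=4]  = -4.
Change = 14 − (-4) = 18.

18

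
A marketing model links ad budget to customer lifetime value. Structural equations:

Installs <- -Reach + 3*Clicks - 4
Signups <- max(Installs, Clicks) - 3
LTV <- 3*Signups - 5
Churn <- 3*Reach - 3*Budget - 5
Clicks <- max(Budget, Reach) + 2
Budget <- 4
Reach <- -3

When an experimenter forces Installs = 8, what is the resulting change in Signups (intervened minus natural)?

-9

Intervening sets Installs = 8 and removes its equation (Installs <- -Reach + 3*Clicks - 4).
Clicks = max(Budget, Reach) + 2  [with Budget=4, Reach=-3]  = 6
Signups = max(Installs, Clicks) - 3  [with Installs=8, Clicks=6]  = 5
Without intervention: Clicks = max(Budget, Reach) + 2  [with Budget=4, Reach=-3]  = 6; Installs = -Reach + 3*Clicks - 4  [with Reach=-3, Clicks=6]  = 17; Signups = max(Installs, Clicks) - 3  [with Installs=17, Clicks=6]  = 14.
Change = 5 − 14 = -9.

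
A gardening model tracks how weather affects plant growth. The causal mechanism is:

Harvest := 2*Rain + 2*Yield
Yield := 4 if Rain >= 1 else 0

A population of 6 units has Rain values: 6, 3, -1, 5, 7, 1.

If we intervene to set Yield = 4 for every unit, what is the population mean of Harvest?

do(Yield=4) breaks Yield's dependence on Rain. With Yield=4 fixed, Harvest across the units is 20, 14, 6, 18, 22, 10, mean 15.

15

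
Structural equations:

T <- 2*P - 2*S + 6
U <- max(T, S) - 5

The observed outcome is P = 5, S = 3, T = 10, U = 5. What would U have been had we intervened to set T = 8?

3

The intervention breaks the incoming arrows to T: T <- 2*P - 2*S + 6 no longer applies, and T = 8.
U = max(T, S) - 5  [with T=8, S=3]  = 3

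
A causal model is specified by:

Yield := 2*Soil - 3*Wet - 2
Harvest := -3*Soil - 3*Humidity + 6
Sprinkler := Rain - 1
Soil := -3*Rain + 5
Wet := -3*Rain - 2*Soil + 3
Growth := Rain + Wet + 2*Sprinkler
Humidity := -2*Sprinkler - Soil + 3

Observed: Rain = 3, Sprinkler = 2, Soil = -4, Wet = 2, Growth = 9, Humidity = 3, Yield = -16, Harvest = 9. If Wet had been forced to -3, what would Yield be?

-1

The intervention breaks the incoming arrows to Wet: Wet := -3*Rain - 2*Soil + 3 no longer applies, and Wet = -3.
Soil = -3*Rain + 5  [with Rain=3]  = -4
Yield = 2*Soil - 3*Wet - 2  [with Soil=-4, Wet=-3]  = -1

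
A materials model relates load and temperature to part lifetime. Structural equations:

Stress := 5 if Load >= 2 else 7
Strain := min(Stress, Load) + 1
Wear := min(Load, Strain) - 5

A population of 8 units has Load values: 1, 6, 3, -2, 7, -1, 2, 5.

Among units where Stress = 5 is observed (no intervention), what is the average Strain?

5

Observing Stress=5 restricts to units where Stress's equation naturally yields 5: Load ∈ {6, 3, 7, 2, 5}. In that subpopulation Strain = 6, 4, 6, 3, 6, mean 5.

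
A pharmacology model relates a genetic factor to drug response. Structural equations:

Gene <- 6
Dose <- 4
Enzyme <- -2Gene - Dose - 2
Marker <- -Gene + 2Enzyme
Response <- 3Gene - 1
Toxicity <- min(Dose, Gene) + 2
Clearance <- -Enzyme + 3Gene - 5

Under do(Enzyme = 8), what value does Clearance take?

5

The intervention breaks the incoming arrows to Enzyme: Enzyme <- -2Gene - Dose - 2 no longer applies, and Enzyme = 8.
Clearance = -Enzyme + 3Gene - 5  [with Enzyme=8, Gene=6]  = 5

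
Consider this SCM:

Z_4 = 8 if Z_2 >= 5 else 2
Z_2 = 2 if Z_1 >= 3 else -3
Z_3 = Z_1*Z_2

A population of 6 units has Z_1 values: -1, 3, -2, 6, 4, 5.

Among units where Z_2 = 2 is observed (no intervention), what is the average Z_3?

9

Conditioning on Z_2=2 selects the 4 unit(s) with Z_1 ∈ {3, 6, 4, 5}. Their Z_3 values: 6, 12, 8, 10. Mean = 9.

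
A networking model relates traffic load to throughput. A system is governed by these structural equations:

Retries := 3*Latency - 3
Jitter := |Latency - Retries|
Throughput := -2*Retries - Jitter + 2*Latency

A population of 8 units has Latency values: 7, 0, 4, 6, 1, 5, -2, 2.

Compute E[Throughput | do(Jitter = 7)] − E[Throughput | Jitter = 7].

do(Jitter=7) breaks Jitter's dependence on Latency. With Jitter=7 fixed, Throughput across the units is -29, -1, -17, -25, -5, -21, 7, -9, mean -12.5.
Conditioning on Jitter=7 selects the 2 unit(s) with Latency ∈ {5, -2}. Their Throughput values: -21, 7. Mean = -7.
Difference = -12.5 − (-7) = -5.5.

-5.5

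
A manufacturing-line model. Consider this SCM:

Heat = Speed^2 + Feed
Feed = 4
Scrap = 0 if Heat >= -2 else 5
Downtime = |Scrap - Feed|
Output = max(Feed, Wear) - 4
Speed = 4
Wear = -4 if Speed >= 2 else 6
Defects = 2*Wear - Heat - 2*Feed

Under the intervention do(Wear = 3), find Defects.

Intervening sets Wear = 3 and removes its equation (Wear = -4 if Speed >= 2 else 6).
Heat = Speed^2 + Feed  [with Speed=4, Feed=4]  = 20
Defects = 2*Wear - Heat - 2*Feed  [with Wear=3, Heat=20, Feed=4]  = -22

-22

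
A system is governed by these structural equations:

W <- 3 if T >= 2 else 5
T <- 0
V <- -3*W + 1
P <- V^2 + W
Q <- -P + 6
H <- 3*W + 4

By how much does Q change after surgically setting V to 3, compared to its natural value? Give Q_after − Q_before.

do(V=3) replaces the equation V <- -3*W + 1 with the constant V = 3.
W = 3 if T >= 2 else 5  [with T=0]  = 5
P = V^2 + W  [with V=3, W=5]  = 14
Q = -P + 6  [with P=14]  = -8
Without intervention: W = 3 if T >= 2 else 5  [with T=0]  = 5; V = -3*W + 1  [with W=5]  = -14; P = V^2 + W  [with V=-14, W=5]  = 201; Q = -P + 6  [with P=201]  = -195.
Change = -8 − (-195) = 187.

187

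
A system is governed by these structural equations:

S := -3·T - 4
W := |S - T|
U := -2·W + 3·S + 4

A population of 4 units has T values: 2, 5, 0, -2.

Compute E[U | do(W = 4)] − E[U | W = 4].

-20.25

The intervention sets W=4 in all 4 units regardless of T. Recomputing U per unit gives -34, -61, -16, 2; average -27.25.
Conditioning on W=4 selects the 2 unit(s) with T ∈ {0, -2}. Their U values: -16, 2. Mean = -7.
Difference = -27.25 − (-7) = -20.25.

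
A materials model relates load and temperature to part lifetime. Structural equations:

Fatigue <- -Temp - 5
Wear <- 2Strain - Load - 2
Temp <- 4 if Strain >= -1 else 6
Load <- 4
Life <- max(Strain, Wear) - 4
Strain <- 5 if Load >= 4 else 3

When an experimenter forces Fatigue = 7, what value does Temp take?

4

do(Fatigue=7) replaces the equation Fatigue <- -Temp - 5 with the constant Fatigue = 7.
Temp is not downstream of the intervention, so its value is determined by the original equations.
Strain = 5 if Load >= 4 else 3  [with Load=4]  = 5
Temp = 4 if Strain >= -1 else 6  [with Strain=5]  = 4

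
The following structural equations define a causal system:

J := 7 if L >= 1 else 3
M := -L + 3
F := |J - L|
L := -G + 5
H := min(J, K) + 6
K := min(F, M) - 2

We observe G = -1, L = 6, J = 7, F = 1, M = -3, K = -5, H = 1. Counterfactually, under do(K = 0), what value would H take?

Intervening sets K = 0 and removes its equation (K := min(F, M) - 2).
L = -G + 5  [with G=-1]  = 6
J = 7 if L >= 1 else 3  [with L=6]  = 7
H = min(J, K) + 6  [with J=7, K=0]  = 6

6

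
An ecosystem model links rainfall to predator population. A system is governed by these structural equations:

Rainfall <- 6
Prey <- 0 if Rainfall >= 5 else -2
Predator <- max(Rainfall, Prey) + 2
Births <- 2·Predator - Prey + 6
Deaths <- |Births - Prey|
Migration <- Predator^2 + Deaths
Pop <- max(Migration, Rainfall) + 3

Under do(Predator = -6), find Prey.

Under do(Predator=-6), the mechanism Predator <- max(Rainfall, Prey) + 2 is discarded; Predator is fixed at -6.
Since Prey is not a descendant of the intervened variable, it is unaffected.
Prey = 0 if Rainfall >= 5 else -2  [with Rainfall=6]  = 0

0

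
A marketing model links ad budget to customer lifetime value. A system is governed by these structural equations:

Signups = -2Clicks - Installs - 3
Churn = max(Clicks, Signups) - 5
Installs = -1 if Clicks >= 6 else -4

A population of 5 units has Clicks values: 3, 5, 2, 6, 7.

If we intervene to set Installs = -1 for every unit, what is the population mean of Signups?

-11.2

Every unit gets Installs=-1 under the intervention. Signups values become -8, -12, -6, -14, -16; E[Signups|do(Installs=-1)] = -11.2.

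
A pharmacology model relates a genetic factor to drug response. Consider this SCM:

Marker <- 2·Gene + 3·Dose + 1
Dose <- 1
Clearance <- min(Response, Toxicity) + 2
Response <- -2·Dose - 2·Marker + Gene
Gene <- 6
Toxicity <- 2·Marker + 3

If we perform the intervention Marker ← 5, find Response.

-6

The intervention breaks the incoming arrows to Marker: Marker <- 2·Gene + 3·Dose + 1 no longer applies, and Marker = 5.
Response = -2·Dose - 2·Marker + Gene  [with Dose=1, Marker=5, Gene=6]  = -6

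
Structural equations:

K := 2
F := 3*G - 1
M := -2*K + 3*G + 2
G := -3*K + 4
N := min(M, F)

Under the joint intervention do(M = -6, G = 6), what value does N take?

-6

Setting M = -6, G = 6 by intervention discards those variables' equations.
F = 3*G - 1  [with G=6]  = 17
N = min(M, F)  [with M=-6, F=17]  = -6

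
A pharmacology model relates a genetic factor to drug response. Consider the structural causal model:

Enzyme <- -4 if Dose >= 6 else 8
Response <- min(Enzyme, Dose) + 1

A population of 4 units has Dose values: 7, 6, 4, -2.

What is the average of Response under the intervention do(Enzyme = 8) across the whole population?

The intervention sets Enzyme=8 in all 4 units regardless of Dose. Recomputing Response per unit gives 8, 7, 5, -1; average 4.75.

4.75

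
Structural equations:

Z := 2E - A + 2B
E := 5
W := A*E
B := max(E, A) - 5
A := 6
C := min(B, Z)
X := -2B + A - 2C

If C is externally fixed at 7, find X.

-10

The intervention breaks the incoming arrows to C: C := min(B, Z) no longer applies, and C = 7.
B = max(E, A) - 5  [with E=5, A=6]  = 1
X = -2B + A - 2C  [with B=1, A=6, C=7]  = -10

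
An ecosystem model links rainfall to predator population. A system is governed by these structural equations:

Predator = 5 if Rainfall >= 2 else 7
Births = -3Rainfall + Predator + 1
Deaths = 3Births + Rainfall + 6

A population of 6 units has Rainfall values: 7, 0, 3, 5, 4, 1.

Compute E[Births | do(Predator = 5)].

-4

do(Predator=5) breaks Predator's dependence on Rainfall. With Predator=5 fixed, Births across the units is -15, 6, -3, -9, -6, 3, mean -4.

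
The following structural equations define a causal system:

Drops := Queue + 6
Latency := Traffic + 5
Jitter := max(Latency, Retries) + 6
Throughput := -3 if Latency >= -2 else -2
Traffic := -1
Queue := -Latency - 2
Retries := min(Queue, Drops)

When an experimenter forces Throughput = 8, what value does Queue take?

-6

Intervening sets Throughput = 8 and removes its equation (Throughput := -3 if Latency >= -2 else -2).
Queue is not downstream of the intervention, so its value is determined by the original equations.
Latency = Traffic + 5  [with Traffic=-1]  = 4
Queue = -Latency - 2  [with Latency=4]  = -6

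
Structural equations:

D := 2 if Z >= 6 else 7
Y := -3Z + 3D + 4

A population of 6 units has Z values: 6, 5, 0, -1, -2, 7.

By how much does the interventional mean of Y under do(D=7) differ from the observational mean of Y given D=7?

The intervention sets D=7 in all 6 units regardless of Z. Recomputing Y per unit gives 7, 10, 25, 28, 31, 4; average 17.5.
E[Y|D=7] averages over only the 4 units with D=7 (Z = 5, 0, -1, -2): Y = 10, 25, 28, 31, mean 23.5.
Difference = 17.5 − 23.5 = -6.

-6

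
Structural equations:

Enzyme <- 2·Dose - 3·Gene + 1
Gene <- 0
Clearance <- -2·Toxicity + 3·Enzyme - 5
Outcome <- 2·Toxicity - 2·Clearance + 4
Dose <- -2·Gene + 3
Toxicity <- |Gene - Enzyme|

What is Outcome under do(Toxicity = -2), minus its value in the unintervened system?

Under do(Toxicity=-2), the mechanism Toxicity <- |Gene - Enzyme| is discarded; Toxicity is fixed at -2.
Dose = -2·Gene + 3  [with Gene=0]  = 3
Enzyme = 2·Dose - 3·Gene + 1  [with Dose=3, Gene=0]  = 7
Clearance = -2·Toxicity + 3·Enzyme - 5  [with Toxicity=-2, Enzyme=7]  = 20
Outcome = 2·Toxicity - 2·Clearance + 4  [with Toxicity=-2, Clearance=20]  = -40
Without intervention: Dose = -2·Gene + 3  [with Gene=0]  = 3; Enzyme = 2·Dose - 3·Gene + 1  [with Dose=3, Gene=0]  = 7; Toxicity = |Gene - Enzyme|  [with Gene=0, Enzyme=7]  = 7; Clearance = -2·Toxicity + 3·Enzyme - 5  [with Toxicity=7, Enzyme=7]  = 2; Outcome = 2·Toxicity - 2·Clearance + 4  [with Toxicity=7, Clearance=2]  = 14.
Change = -40 − 14 = -54.

-54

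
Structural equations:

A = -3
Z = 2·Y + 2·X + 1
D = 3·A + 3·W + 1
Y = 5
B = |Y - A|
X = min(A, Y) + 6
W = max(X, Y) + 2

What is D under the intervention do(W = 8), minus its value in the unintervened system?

The intervention breaks the incoming arrows to W: W = max(X, Y) + 2 no longer applies, and W = 8.
D = 3·A + 3·W + 1  [with A=-3, W=8]  = 16
Without intervention: X = min(A, Y) + 6  [with A=-3, Y=5]  = 3; W = max(X, Y) + 2  [with X=3, Y=5]  = 7; D = 3·A + 3·W + 1  [with A=-3, W=7]  = 13.
Change = 16 − 13 = 3.

3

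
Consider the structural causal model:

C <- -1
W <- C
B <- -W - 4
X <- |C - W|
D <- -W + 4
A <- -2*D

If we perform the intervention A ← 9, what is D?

do(A=9) replaces the equation A <- -2*D with the constant A = 9.
Since D is not a descendant of the intervened variable, it is unaffected.
W = C  [with C=-1]  = -1
D = -W + 4  [with W=-1]  = 5

5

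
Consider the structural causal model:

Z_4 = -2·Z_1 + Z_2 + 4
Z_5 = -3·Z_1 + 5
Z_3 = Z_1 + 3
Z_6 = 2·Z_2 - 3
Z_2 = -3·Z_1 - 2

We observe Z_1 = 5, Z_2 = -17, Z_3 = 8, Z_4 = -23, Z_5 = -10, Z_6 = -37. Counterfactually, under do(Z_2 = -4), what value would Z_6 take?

-11

Under do(Z_2=-4), the mechanism Z_2 = -3·Z_1 - 2 is discarded; Z_2 is fixed at -4.
Z_6 = 2·Z_2 - 3  [with Z_2=-4]  = -11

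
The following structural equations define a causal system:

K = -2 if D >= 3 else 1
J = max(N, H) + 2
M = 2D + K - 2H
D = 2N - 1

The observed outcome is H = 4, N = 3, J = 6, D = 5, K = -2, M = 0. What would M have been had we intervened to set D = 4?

-2

Under do(D=4), the mechanism D = 2N - 1 is discarded; D is fixed at 4.
K = -2 if D >= 3 else 1  [with D=4]  = -2
M = 2D + K - 2H  [with D=4, K=-2, H=4]  = -2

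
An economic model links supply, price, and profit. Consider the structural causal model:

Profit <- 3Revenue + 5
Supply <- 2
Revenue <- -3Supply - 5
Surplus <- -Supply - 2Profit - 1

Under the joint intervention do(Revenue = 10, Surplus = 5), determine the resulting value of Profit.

35

The joint intervention fixes Revenue = 10, Surplus = 5, removing each variable's own equation.
Profit = 3Revenue + 5  [with Revenue=10]  = 35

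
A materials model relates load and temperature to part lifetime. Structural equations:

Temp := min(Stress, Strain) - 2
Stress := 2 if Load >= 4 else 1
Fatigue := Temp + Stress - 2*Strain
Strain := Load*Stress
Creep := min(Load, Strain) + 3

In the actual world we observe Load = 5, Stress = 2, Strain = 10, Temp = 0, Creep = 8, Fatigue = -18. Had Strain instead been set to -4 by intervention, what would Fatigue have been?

The intervention breaks the incoming arrows to Strain: Strain := Load*Stress no longer applies, and Strain = -4.
Stress = 2 if Load >= 4 else 1  [with Load=5]  = 2
Temp = min(Stress, Strain) - 2  [with Stress=2, Strain=-4]  = -6
Fatigue = Temp + Stress - 2*Strain  [with Temp=-6, Stress=2, Strain=-4]  = 4

4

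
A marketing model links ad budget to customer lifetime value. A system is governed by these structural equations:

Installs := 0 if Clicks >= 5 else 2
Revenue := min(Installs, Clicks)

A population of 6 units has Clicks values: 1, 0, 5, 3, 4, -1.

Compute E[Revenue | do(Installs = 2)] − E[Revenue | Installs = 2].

0.2

do(Installs=2) breaks Installs's dependence on Clicks. With Installs=2 fixed, Revenue across the units is 1, 0, 2, 2, 2, -1, mean 1.
Observing Installs=2 restricts to units where Installs's equation naturally yields 2: Clicks ∈ {1, 0, 3, 4, -1}. In that subpopulation Revenue = 1, 0, 2, 2, -1, mean 0.8.
Difference = 1 − 0.8 = 0.2.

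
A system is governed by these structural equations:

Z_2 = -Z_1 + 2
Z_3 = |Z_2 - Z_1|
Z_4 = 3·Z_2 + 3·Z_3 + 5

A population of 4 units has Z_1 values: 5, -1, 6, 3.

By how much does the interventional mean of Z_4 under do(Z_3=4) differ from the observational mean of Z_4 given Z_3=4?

do(Z_3=4) breaks Z_3's dependence on Z_1. With Z_3=4 fixed, Z_4 across the units is 8, 26, 5, 14, mean 13.25.
E[Z_4|Z_3=4] averages over only the 2 units with Z_3=4 (Z_1 = -1, 3): Z_4 = 26, 14, mean 20.
Difference = 13.25 − 20 = -6.75.

-6.75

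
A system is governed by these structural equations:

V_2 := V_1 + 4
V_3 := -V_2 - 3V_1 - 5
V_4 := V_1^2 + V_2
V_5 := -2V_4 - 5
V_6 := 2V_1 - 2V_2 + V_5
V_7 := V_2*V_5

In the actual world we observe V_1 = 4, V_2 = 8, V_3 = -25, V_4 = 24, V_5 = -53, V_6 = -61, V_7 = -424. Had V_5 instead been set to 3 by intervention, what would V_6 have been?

The intervention breaks the incoming arrows to V_5: V_5 := -2V_4 - 5 no longer applies, and V_5 = 3.
V_2 = V_1 + 4  [with V_1=4]  = 8
V_6 = 2V_1 - 2V_2 + V_5  [with V_1=4, V_2=8, V_5=3]  = -5

-5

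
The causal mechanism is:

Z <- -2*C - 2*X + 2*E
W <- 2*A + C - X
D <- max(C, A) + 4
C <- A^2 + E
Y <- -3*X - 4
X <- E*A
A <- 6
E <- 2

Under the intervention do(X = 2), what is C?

38

The intervention breaks the incoming arrows to X: X <- E*A no longer applies, and X = 2.
C is not downstream of the intervention, so its value is determined by the original equations.
C = A^2 + E  [with A=6, E=2]  = 38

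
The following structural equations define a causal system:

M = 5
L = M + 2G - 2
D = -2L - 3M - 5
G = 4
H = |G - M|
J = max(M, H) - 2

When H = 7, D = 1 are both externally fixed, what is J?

The joint intervention fixes H = 7, D = 1, removing each variable's own equation.
J = max(M, H) - 2  [with M=5, H=7]  = 5

5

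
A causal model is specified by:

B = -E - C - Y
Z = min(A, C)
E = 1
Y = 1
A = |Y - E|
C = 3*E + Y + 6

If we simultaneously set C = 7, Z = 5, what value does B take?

-9

Setting C = 7, Z = 5 by intervention discards those variables' equations.
B = -E - C - Y  [with E=1, C=7, Y=1]  = -9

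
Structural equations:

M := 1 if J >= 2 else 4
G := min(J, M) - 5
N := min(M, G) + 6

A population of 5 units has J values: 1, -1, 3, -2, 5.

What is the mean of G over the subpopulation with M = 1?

-4

E[G|M=1] averages over only the 2 units with M=1 (J = 3, 5): G = -4, -4, mean -4.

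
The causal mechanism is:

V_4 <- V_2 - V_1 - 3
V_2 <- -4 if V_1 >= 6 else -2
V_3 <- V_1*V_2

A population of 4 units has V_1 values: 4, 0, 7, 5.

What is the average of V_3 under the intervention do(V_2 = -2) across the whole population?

-8

The intervention sets V_2=-2 in all 4 units regardless of V_1. Recomputing V_3 per unit gives -8, 0, -14, -10; average -8.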